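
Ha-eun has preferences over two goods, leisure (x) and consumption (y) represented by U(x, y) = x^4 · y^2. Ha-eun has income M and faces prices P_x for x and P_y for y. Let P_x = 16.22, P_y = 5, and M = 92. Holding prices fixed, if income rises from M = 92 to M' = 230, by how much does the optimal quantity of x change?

Demand: x*(P_x,P_y,M) = 2/3·M/P_x and y* = 1/3·M/P_y.
At P_x=16.22, P_y=5, M=92: x* = 2/3·92/16.22 = 3.7813.
At M' = 230: x* = 9.4533. Change: 9.4533 − 3.7813 = 5.672.

Δx* = 5.672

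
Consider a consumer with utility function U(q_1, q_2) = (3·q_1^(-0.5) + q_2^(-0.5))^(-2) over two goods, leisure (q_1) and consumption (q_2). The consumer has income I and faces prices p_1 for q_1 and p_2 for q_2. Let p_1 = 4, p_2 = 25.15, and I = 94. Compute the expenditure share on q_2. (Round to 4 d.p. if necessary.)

share on q_2 = 0.4701

MRS = MU_q_1/MU_q_2 = 3·(q_2/q_1)^(1.5). Set equal to p_1/p_2.
Hence q_2/q_1 = ((1/3)·p_1/p_2)^(1/(1.5)), i.e. raised to the 2/3 power.
Substitute q_2 = (q_2/q_1)·q_1 into the budget: q_1* = I/(p_1 + p_2·(q_2/q_1)).
Numerically q_2/q_1 = 0.141124, so q_1* = 94/(4 + 25.15·0.141124) = 12.4515 and q_2* = 0.141124·12.4515 = 1.7572.
Expenditure on q_2: 25.15·1.7572 = 44.1938; share = 0.4701.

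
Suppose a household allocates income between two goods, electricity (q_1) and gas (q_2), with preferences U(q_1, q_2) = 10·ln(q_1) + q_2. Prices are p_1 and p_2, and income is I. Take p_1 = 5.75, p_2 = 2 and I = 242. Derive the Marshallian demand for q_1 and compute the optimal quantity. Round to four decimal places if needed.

q_1* = 3.4783

Set MRS = p_1/p_2: (10/q_1)/1 = p_1/p_2.
So q_1*(p_1,p_2) = 10·p_2/p_1, independent of income; and q_2* = (I − 10·p_2)/p_2.
At the given prices: q_1* = 10·2/5.75 = 3.4783.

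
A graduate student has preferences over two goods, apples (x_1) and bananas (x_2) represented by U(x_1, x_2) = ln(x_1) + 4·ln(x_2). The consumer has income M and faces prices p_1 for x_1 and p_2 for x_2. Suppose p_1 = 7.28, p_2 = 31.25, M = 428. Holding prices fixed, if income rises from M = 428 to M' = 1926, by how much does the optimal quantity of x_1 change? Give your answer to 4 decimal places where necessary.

Δx_1* = 41.1538

The MRS is (1/4)·x_2/x_1. Set MRS = p_1/p_2.
So p_2·x_2 = 4·p_1·x_1; combined with the budget, a share 0.2 of income goes to x_1.
Demand: x_1*(p_1,p_2,M) = 0.2·M/p_1 and x_2* = 0.8·M/p_2.
At p_1=7.28, p_2=31.25, M=428: x_1* = 0.2·428/7.28 = 11.7582.
At M' = 1926: x_1* = 52.9121. Change: 52.9121 − 11.7582 = 41.1538.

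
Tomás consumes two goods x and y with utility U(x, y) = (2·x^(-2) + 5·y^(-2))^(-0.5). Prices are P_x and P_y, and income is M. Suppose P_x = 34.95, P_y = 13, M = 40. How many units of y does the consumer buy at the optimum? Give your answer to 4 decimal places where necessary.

y* = 1.269

From the CES first-order condition, (2/5)·(y/x)^(3) = P_x/P_y.
Hence y/x = ((5/2)·P_x/P_y)^(1/(3)), i.e. raised to the 1/3 power.
With the ratio pinned down, the budget gives x* = M/(P_x + P_y·(y/x)) and y* = (y/x)·x*.
Numerically y/x = 1.887186, so x* = 40/(34.95 + 13·1.887186) = 0.6725 and y* = 1.887186·0.6725 = 1.269.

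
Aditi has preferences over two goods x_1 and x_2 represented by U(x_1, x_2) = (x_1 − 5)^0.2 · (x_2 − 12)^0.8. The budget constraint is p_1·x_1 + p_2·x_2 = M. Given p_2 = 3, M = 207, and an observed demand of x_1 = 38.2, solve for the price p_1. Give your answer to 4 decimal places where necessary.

This is Cobb-Douglas in (x_1−5, x_2−12): tangency gives 0.2·p_2·(x_2−12) = 0.8·p_1·(x_1−5).
After buying the subsistence bundle (5, 12), a share 0.2 of the remaining income goes to x_1: x_1* = 5 + 0.2·(M − 5p_1 − 12p_2)/p_1.
Set x_1* = 38.2 in the demand function and solve for p_1: p_1 = 1.

p_1 = 1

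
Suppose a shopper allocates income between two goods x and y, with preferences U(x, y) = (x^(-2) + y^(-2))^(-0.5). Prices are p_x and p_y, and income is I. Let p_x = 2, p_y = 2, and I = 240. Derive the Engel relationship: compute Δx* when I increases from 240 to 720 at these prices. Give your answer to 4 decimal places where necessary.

Δx* = 120

From the CES first-order condition, (y/x)^(3) = p_x/p_y.
Solve for the ratio: y/x = [p_x/p_y]^(1/3).
With the ratio pinned down, the budget gives x* = I/(p_x + p_y·(y/x)) and y* = (y/x)·x*.
Numerically y/x = 1, so x* = 240/(2 + 2·1) = 60.
At I' = 720: x* = 180. Change: 180 − 60 = 120.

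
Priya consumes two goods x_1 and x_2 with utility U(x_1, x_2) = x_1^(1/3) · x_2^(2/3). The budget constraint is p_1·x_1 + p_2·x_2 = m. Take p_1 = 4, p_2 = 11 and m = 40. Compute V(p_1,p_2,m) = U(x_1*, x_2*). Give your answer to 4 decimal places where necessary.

Tangency: MRS = (1/2)·x_2/x_1 = p_1/p_2.
So 1/3·p_2·x_2 = 2/3·p_1·x_1; combined with the budget, a share 1/3 of income goes to x_1.
Demand: x_1*(p_1,p_2,m) = 1/3·m/p_1 and x_2* = 2/3·m/p_2.
At p_1=4, p_2=11, m=40: x_1* = 1/3·40/4 = 3.3333, x_2* = 2.4242.
Utility at the optimum: U(3.3333, 2.4242) = 2.6957.

V = 2.6957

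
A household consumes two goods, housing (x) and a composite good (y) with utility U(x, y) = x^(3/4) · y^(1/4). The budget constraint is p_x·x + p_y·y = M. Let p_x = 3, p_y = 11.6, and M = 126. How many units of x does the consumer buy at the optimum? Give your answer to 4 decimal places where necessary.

At p_x=3, p_y=11.6, M=126: x* = 0.75·126/3 = 31.5.

x* = 31.5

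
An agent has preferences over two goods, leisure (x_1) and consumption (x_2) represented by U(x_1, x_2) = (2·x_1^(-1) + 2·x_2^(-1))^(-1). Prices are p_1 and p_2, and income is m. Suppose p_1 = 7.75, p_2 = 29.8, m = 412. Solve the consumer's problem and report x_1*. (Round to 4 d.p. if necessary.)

Numerically x_2/x_1 = 0.509968, so x_1* = 412/(7.75 + 29.8·0.509968) = 17.9544.

x_1* = 17.9544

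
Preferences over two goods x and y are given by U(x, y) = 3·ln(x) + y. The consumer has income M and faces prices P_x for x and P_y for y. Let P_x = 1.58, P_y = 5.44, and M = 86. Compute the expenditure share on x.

share on x = 0.1898

Set MRS = P_x/P_y: (3/x)/1 = P_x/P_y.
So x*(P_x,P_y) = 3·P_y/P_x, independent of income; and y* = (M − 3·P_y)/P_y.
At the given prices: x* = 3·5.44/1.58 = 10.3291, and y* = 12.8088.
Expenditure on x: 1.58·10.3291 = 16.32; share = 0.1898.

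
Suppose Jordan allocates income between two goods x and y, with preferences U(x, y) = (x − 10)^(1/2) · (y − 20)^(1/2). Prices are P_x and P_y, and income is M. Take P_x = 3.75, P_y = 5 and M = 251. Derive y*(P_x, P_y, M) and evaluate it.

Let x' = x−10, y' = y−20. MRS = y'/x' = P_x/P_y.
After buying the subsistence bundle (10, 20), a share 0.5 of the remaining income goes to x: x* = 10 + 0.5·(M − 10P_x − 20P_y)/P_x.
Discretionary income = 251 − 10·3.75 − 20·5 = 113.5; y* = 20 + 0.5·113.5/5 = 31.35.

y* = 31.35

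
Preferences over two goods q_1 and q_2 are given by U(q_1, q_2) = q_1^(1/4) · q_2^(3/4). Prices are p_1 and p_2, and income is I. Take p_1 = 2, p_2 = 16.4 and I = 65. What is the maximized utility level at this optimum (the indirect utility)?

Tangency: MRS = (1/3)·q_2/q_1 = p_1/p_2.
Rearranging, p_2·q_2 = 3·p_1·q_1. Substituting into the budget gives p_1·q_1·(1 + 3) = I.
Demand: q_1*(p_1,p_2,I) = 0.25·I/p_1 and q_2* = 0.75·I/p_2.
At p_1=2, p_2=16.4, I=65: q_1* = 0.25·65/2 = 8.125, q_2* = 2.9726.
Utility at the optimum: U(8.125, 2.9726) = 3.8221.

V = 3.8221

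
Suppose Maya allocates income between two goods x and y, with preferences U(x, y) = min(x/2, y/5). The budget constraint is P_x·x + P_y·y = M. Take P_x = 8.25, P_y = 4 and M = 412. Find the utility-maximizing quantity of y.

With perfect complements, no substitution: consume in ratio x:y = 2:5.
Budget: P_x·x + P_y·(5/2)·x = M, so (2·P_x + 5·P_y)·x = 2·M.
Demand: x*(P_x,P_y,M) = 2·M/(2·P_x + 5·P_y), y* = 5·M/(2·P_x + 5·P_y).
Here 2·8.25 + 5·4 = 36.5, giving y* = 56.4384.

y* = 56.4384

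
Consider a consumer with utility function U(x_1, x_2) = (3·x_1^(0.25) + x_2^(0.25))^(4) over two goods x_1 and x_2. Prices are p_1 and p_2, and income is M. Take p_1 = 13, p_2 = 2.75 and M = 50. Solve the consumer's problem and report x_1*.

From the CES first-order condition, 3·(x_2/x_1)^(0.75) = p_1/p_2.
Solve for the ratio: x_2/x_1 = [(1/3)·p_1/p_2]^(4/3).
With the ratio pinned down, the budget gives x_1* = M/(p_1 + p_2·(x_2/x_1)) and x_2* = (x_2/x_1)·x_1*.
Numerically x_2/x_1 = 1.833662, so x_1* = 50/(13 + 2.75·1.833662) = 2.7712.

x_1* = 2.7712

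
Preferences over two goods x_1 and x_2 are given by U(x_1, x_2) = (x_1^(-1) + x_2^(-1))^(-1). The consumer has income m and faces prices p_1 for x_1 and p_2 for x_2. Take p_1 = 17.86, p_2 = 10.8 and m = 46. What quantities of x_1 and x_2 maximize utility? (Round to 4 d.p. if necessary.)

Substitute x_2 = (x_2/x_1)·x_1 into the budget: x_1* = m/(p_1 + p_2·(x_2/x_1)).
Numerically x_2/x_1 = 1.285964, so x_1* = 46/(17.86 + 10.8·1.285964) = 1.4489 and x_2* = 1.285964·1.4489 = 1.8632.

x_1* = 1.4489, x_2* = 1.8632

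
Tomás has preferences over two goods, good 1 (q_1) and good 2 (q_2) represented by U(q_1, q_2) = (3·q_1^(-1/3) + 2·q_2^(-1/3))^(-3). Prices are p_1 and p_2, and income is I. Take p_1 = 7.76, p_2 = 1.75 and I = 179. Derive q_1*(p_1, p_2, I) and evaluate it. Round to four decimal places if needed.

From the CES first-order condition, (3/2)·(q_2/q_1)^(4/3) = p_1/p_2.
Solve for the ratio: q_2/q_1 = [(2/3)·p_1/p_2]^(0.75).
Substitute q_2 = (q_2/q_1)·q_1 into the budget: q_1* = I/(p_1 + p_2·(q_2/q_1)).
Numerically q_2/q_1 = 2.254495, so q_1* = 179/(7.76 + 1.75·2.254495) = 15.2921.

q_1* = 15.2921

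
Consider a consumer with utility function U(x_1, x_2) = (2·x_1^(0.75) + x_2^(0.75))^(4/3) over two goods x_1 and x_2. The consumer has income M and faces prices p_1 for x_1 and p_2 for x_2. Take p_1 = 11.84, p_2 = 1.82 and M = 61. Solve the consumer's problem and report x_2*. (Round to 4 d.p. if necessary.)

x_2* = 31.6757

MU_x_1 ∝ 2·x_1^(-0.25), MU_x_2 ∝ x_2^(-0.25), so MRS = 2·(x_2/x_1)^(0.25) = p_1/p_2.
Hence x_2/x_1 = ((1/2)·p_1/p_2)^(1/(0.25)), i.e. raised to the 4 power.
With the ratio pinned down, the budget gives x_1* = M/(p_1 + p_2·(x_2/x_1)) and x_2* = (x_2/x_1)·x_1*.
Numerically x_2/x_1 = 111.944117, so x_1* = 61/(11.84 + 1.82·111.944117) = 0.283 and x_2* = 111.944117·0.283 = 31.6757.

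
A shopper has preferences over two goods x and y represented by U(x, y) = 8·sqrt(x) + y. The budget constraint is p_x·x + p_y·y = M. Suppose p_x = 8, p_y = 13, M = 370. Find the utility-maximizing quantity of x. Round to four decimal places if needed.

x* = 42.25

Solve: √x = 4·p_y/p_x, so x*(p_x,p_y) = (4·p_y/p_x)², and y* = (M − p_x·x*)/p_y.
Plugging in: x* = (4·13/8)² = 42.25.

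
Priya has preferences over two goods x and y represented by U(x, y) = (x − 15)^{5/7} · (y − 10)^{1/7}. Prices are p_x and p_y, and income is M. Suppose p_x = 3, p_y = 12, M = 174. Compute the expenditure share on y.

Let x' = x−15, y' = y−10. MRS = 5·y'/x' = p_x/p_y.
After buying the subsistence bundle (15, 10), a share 5/6 of the remaining income goes to x: x* = 15 + 5/6·(M − 15p_x − 10p_y)/p_x.
Discretionary income = 174 − 15·3 − 10·12 = 9; x* = 15 + 5/6·9/3 = 17.5; y* = 10 + 1/6·9/12 = 10.125.
Expenditure on y: 12·10.125 = 121.5; share = 0.6983.

share on y = 0.6983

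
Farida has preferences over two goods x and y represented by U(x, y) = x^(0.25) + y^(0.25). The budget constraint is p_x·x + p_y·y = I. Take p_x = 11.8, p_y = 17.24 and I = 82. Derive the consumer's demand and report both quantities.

From the CES first-order condition, (y/x)^(0.75) = p_x/p_y.
Hence y/x = (p_x/p_y)^(1/(0.75)), i.e. raised to the 4/3 power.
Substitute y = (y/x)·x into the budget: x* = I/(p_x + p_y·(y/x)).
Numerically y/x = 0.603198, so x* = 82/(11.8 + 17.24·0.603198) = 3.6938 and y* = 0.603198·3.6938 = 2.2281.

x* = 3.6938, y* = 2.2281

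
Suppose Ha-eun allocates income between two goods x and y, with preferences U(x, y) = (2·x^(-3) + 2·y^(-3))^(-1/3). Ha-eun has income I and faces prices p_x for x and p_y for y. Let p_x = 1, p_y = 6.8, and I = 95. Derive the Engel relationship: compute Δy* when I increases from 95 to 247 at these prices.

Δy* = 18.0633

MRS = MU_x/MU_y = (y/x)^(4). Set equal to p_x/p_y.
Hence y/x = (p_x/p_y)^(1/(4)), i.e. raised to the 0.25 power.
With the ratio pinned down, the budget gives x* = I/(p_x + p_y·(y/x)) and y* = (y/x)·x*.
Numerically y/x = 0.61926, so x* = 95/(1 + 6.8·0.61926) = 18.2308 and y* = 0.61926·18.2308 = 11.2896.
At I' = 247: y* = 29.3529. Change: 29.3529 − 11.2896 = 18.0633.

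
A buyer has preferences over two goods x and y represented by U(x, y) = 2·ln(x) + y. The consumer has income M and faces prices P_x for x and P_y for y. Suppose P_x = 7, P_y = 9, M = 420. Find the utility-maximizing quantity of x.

x* = 2.5714

Set MRS = P_x/P_y: (2/x)/1 = P_x/P_y.
So x*(P_x,P_y) = 2·P_y/P_x, independent of income; and y* = (M − 2·P_y)/P_y.
At the given prices: x* = 2·9/7 = 2.5714.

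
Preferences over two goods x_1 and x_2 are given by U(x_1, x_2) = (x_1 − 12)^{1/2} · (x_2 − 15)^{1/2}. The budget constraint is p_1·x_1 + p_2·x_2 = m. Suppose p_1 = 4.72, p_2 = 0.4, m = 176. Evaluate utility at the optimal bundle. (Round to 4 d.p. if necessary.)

V = 41.2505

After buying the subsistence bundle (12, 15), a share 0.5 of the remaining income goes to x_1: x_1* = 12 + 0.5·(m − 12p_1 − 15p_2)/p_1.
Discretionary income = 176 − 12·4.72 − 15·0.4 = 113.36; x_1* = 12 + 0.5·113.36/4.72 = 24.0085; x_2* = 15 + 0.5·113.36/0.4 = 156.7.
Utility at the optimum: U(24.0085, 156.7) = 41.2505.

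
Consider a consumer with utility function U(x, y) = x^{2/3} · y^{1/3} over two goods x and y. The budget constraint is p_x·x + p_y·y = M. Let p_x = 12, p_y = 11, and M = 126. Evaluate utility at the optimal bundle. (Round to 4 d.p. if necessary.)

MU_x/MU_y = (2/3·y)/(1/3·x); tangency sets this equal to p_x/p_y.
So 2/3·p_y·y = 1/3·p_x·x; combined with the budget, a share 2/3 of income goes to x.
Demand: x*(p_x,p_y,M) = 2/3·M/p_x and y* = 1/3·M/p_y.
At p_x=12, p_y=11, M=126: x* = 2/3·126/12 = 7, y* = 3.8182.
Utility at the optimum: U(7, 3.8182) = 5.7194.

V = 5.7194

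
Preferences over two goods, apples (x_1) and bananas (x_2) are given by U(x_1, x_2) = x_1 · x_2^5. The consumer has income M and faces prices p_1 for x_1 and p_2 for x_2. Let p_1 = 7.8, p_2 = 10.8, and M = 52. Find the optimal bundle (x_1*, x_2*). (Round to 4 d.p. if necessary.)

x_1* = 1.1111, x_2* = 4.0123

The MRS is (1/5)·x_2/x_1. Set MRS = p_1/p_2.
So p_2·x_2 = 5·p_1·x_1; combined with the budget, a share 1/6 of income goes to x_1.
Demand: x_1*(p_1,p_2,M) = 1/6·M/p_1 and x_2* = 5/6·M/p_2.
At p_1=7.8, p_2=10.8, M=52: x_1* = 1/6·52/7.8 = 1.1111, x_2* = 4.0123.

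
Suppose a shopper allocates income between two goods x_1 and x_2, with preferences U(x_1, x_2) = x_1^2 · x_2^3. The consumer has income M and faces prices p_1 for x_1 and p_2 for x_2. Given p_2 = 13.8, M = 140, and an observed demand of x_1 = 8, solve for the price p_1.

p_1 = 7

The MRS is (2/3)·x_2/x_1. Set MRS = p_1/p_2.
Rearranging, p_2·x_2 = (3/2)·p_1·x_1. Substituting into the budget gives p_1·x_1·(1 + (3/2)) = M.
Demand: x_1*(p_1,p_2,M) = 0.4·M/p_1 and x_2* = 0.6·M/p_2.
Set x_1* = 8 in the demand function and solve for p_1: p_1 = 7.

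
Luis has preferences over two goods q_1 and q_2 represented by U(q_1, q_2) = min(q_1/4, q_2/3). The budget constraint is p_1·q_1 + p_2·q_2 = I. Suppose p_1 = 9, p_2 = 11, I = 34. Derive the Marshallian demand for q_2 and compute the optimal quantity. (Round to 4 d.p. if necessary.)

Leontief preferences: the optimum is at the kink where q_1/4 = q_2/3, i.e. q_2 = (3/4)·q_1.
Budget: p_1·q_1 + p_2·(3/4)·q_1 = I, so (4·p_1 + 3·p_2)·q_1 = 4·I.
Demand: q_1*(p_1,p_2,I) = 4·I/(4·p_1 + 3·p_2), q_2* = 3·I/(4·p_1 + 3·p_2).
Here 4·9 + 3·11 = 69, giving q_2* = 1.4783.

q_2* = 1.4783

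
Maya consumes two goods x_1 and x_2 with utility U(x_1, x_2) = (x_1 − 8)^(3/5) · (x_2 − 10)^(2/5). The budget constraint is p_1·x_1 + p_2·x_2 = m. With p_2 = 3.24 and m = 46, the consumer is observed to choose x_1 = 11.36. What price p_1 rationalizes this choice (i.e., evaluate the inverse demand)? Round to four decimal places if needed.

p_1 = 1

This is Cobb-Douglas in (x_1−8, x_2−10): tangency gives 0.6·p_2·(x_2−10) = 0.4·p_1·(x_1−8).
Substituting into the budget: x_1* = 8 + 0.6·(m − 8·p_1 − 10·p_2)/p_1, and x_2* = 10 + 0.4·(…)/p_2.
Set x_1* = 11.36 in the demand function and solve for p_1: p_1 = 1.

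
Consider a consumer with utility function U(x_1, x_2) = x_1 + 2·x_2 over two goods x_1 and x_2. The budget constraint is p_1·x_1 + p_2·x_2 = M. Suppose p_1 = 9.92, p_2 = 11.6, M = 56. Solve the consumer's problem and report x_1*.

x_1* = 0

x_2 gives more utility per dollar, so spend all income on x_2: x_2* = M/p_2, x_1* = 0.
Numerically: x_1* = 0, x_2* = 4.8276.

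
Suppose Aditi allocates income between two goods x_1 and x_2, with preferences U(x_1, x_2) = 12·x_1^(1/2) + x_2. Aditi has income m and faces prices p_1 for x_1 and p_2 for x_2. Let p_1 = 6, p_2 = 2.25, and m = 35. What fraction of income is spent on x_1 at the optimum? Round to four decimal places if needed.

MU_x_1 = 6/√x_1, MU_x_2 = 1. Tangency: 6/√x_1 = p_1/p_2.
Thus x_1* = (6·p_2/p_1)² — independent of m — with the rest of income spent on x_2.
Plugging in: x_1* = (6·2.25/6)² = 5.0625, x_2* = 2.0556.
Expenditure on x_1: 6·5.0625 = 30.375; share = 0.8679.

share on x_1 = 0.8679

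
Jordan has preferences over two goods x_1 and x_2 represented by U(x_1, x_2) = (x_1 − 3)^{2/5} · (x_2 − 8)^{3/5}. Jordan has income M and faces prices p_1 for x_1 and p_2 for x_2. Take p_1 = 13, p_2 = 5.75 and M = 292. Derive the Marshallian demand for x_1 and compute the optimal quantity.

MRS = (2/3)·(x_2−8)/(x_1−3). Tangency with p_1/p_2 gives x_2−8 = (3/2)·(p_1/p_2)·(x_1−3).
After buying the subsistence bundle (3, 8), a share 0.4 of the remaining income goes to x_1: x_1* = 3 + 0.4·(M − 3p_1 − 8p_2)/p_1.
Discretionary income = 292 − 3·13 − 8·5.75 = 207; x_1* = 3 + 0.4·207/13 = 9.3692.

x_1* = 9.3692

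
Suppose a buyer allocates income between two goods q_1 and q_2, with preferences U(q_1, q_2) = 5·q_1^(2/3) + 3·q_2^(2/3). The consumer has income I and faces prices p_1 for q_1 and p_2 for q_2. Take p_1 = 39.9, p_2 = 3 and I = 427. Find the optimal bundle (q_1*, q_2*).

MRS = MU_q_1/MU_q_2 = (5/3)·(q_2/q_1)^(1/3). Set equal to p_1/p_2.
Solve for the ratio: q_2/q_1 = [(3/5)·p_1/p_2]^(3).
Substitute q_2 = (q_2/q_1)·q_1 into the budget: q_1* = I/(p_1 + p_2·(q_2/q_1)).
Numerically q_2/q_1 = 508.169592, so q_1* = 427/(39.9 + 3·508.169592) = 0.2729 and q_2* = 508.169592·0.2729 = 138.7031.

q_1* = 0.2729, q_2* = 138.7031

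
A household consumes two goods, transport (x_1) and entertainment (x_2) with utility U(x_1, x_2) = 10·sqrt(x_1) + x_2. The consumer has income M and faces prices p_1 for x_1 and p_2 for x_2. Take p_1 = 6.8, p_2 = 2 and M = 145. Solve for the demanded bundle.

MU_x_1 = 5/√x_1, MU_x_2 = 1. Tangency: 5/√x_1 = p_1/p_2.
Solve: √x_1 = 5·p_2/p_1, so x_1*(p_1,p_2) = (5·p_2/p_1)², and x_2* = (M − p_1·x_1*)/p_2.
Plugging in: x_1* = (5·2/6.8)² = 2.1626, x_2* = 65.1471.

x_1* = 2.1626, x_2* = 65.1471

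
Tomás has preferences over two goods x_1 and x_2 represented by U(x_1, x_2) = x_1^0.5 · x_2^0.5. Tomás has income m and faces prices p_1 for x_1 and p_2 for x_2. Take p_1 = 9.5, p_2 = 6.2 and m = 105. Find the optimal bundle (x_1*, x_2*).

x_1* = 5.5263, x_2* = 8.4677

Tangency: MRS = x_2/x_1 = p_1/p_2.
So 0.5·p_2·x_2 = 0.5·p_1·x_1; combined with the budget, a share 0.5 of income goes to x_1.
Demand: x_1*(p_1,p_2,m) = 0.5·m/p_1 and x_2* = 0.5·m/p_2.
At p_1=9.5, p_2=6.2, m=105: x_1* = 0.5·105/9.5 = 5.5263, x_2* = 8.4677.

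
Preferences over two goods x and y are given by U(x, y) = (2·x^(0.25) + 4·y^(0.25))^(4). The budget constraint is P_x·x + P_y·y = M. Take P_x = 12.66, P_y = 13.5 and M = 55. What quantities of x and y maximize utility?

MRS = MU_x/MU_y = (1/2)·(y/x)^(0.75). Set equal to P_x/P_y.
Hence y/x = (2·P_x/P_y)^(1/(0.75)), i.e. raised to the 4/3 power.
Substitute y = (y/x)·x into the budget: x* = M/(P_x + P_y·(y/x)).
Numerically y/x = 2.312987, so x* = 55/(12.66 + 13.5·2.312987) = 1.2533 and y* = 2.312987·1.2533 = 2.8988.

x* = 1.2533, y* = 2.8988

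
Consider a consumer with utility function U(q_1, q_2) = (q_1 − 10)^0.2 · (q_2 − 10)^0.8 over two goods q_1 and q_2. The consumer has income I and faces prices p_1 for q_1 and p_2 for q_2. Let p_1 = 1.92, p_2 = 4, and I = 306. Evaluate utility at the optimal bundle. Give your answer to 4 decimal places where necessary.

V = 43.3226

This is Cobb-Douglas in (q_1−10, q_2−10): tangency gives 0.2·p_2·(q_2−10) = 0.8·p_1·(q_1−10).
Substituting into the budget: q_1* = 10 + 0.2·(I − 10·p_1 − 10·p_2)/p_1, and q_2* = 10 + 0.8·(…)/p_2.
Discretionary income = 306 − 10·1.92 − 10·4 = 246.8; q_1* = 10 + 0.2·246.8/1.92 = 35.7083; q_2* = 10 + 0.8·246.8/4 = 59.36.
Utility at the optimum: U(35.7083, 59.36) = 43.3226.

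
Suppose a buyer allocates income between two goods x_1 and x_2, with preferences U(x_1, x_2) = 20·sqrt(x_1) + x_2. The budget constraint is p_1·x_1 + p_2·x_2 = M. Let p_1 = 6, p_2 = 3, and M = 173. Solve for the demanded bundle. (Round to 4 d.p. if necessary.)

Plugging in: x_1* = (10·3/6)² = 25, x_2* = 7.6667.

x_1* = 25, x_2* = 7.6667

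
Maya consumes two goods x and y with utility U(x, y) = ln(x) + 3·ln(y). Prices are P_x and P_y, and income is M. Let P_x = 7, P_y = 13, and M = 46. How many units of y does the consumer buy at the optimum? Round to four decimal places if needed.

y* = 2.6538

The MRS is (1/3)·y/x. Set MRS = P_x/P_y.
So P_y·y = 3·P_x·x; combined with the budget, a share 0.25 of income goes to x.
Demand: x*(P_x,P_y,M) = 0.25·M/P_x and y* = 0.75·M/P_y.
At P_x=7, P_y=13, M=46: y* = 0.75·46/13 = 2.6538.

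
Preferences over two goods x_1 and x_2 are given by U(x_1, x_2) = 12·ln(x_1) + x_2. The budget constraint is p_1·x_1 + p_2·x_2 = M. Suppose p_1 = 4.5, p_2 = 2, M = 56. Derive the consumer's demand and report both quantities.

x_1* = 5.3333, x_2* = 16

MU_x_1 = 12/x_1, MU_x_2 = 1. Tangency: 12/x_1 = p_1/p_2.
So x_1*(p_1,p_2) = 12·p_2/p_1, independent of income; and x_2* = (M − 12·p_2)/p_2.
At the given prices: x_1* = 12·2/4.5 = 5.3333, and x_2* = 16.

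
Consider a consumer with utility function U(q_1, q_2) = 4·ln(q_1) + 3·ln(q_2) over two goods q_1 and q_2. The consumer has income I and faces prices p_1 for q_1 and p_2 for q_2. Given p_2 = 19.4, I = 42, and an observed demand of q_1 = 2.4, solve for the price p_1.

p_1 = 10

MU_q_1/MU_q_2 = (4·q_2)/(3·q_1); tangency sets this equal to p_1/p_2.
Rearranging, p_2·q_2 = (3/4)·p_1·q_1. Substituting into the budget gives p_1·q_1·(1 + (3/4)) = I.
Demand: q_1*(p_1,p_2,I) = 4/7·I/p_1 and q_2* = 3/7·I/p_2.
Set q_1* = 2.4 in the demand function and solve for p_1: p_1 = 10.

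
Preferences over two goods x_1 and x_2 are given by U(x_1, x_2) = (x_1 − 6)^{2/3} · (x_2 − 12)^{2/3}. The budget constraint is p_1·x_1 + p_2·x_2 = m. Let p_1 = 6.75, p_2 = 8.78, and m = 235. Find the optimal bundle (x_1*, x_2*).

Let x_1' = x_1−6, x_2' = x_2−12. MRS = x_2'/x_1' = p_1/p_2.
After buying the subsistence bundle (6, 12), a share 0.5 of the remaining income goes to x_1: x_1* = 6 + 0.5·(m − 6p_1 − 12p_2)/p_1.
Discretionary income = 235 − 6·6.75 − 12·8.78 = 89.14; x_1* = 6 + 0.5·89.14/6.75 = 12.603; x_2* = 12 + 0.5·89.14/8.78 = 17.0763.

x_1* = 12.603, x_2* = 17.0763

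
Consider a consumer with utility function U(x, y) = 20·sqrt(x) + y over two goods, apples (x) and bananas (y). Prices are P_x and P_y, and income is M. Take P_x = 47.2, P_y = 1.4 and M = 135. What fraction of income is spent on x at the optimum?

Plugging in: x* = (10·1.4/47.2)² = 0.088, y* = 93.4625.
Expenditure on x: 47.2·0.088 = 4.1525; share = 0.0308.

share on x = 0.0308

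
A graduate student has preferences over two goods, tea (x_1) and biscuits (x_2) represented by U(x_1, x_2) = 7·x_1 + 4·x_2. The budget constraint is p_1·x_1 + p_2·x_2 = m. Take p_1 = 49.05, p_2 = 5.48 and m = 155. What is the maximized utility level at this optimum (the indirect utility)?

V = 113.1387

Perfect substitutes: compare marginal utility per dollar. 7/p_1 vs 4/p_2 → 0.1427 vs 0.7299.
x_2 gives more utility per dollar, so spend all income on x_2: x_2* = m/p_2, x_1* = 0.
Numerically: x_1* = 0, x_2* = 28.2847.
Utility at the optimum: U(0, 28.2847) = 113.1387.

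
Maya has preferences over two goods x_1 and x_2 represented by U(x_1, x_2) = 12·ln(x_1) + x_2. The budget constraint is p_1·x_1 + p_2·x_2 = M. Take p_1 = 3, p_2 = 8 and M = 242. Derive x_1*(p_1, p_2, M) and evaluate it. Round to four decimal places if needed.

x_1* = 32

MU_x_1 = 12/x_1, MU_x_2 = 1. Tangency: 12/x_1 = p_1/p_2.
So x_1*(p_1,p_2) = 12·p_2/p_1, independent of income; and x_2* = (M − 12·p_2)/p_2.
At the given prices: x_1* = 12·8/3 = 32.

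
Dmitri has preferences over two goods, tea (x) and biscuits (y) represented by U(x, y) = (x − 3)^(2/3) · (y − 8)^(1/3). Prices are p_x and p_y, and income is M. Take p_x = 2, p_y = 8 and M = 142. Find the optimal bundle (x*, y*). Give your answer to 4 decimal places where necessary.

x* = 27, y* = 11

Let x' = x−3, y' = y−8. MRS = 2·y'/x' = p_x/p_y.
Substituting into the budget: x* = 3 + 2/3·(M − 3·p_x − 8·p_y)/p_x, and y* = 8 + 1/3·(…)/p_y.
Discretionary income = 142 − 3·2 − 8·8 = 72; x* = 3 + 2/3·72/2 = 27; y* = 8 + 1/3·72/8 = 11.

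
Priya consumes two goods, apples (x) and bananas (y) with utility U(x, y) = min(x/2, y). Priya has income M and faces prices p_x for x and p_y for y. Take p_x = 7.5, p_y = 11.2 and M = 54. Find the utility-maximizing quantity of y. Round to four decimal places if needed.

y* = 2.0611

With perfect complements, no substitution: consume in ratio x:y = 2:1.
Budget: p_x·x + p_y·(1/2)·x = M, so (2·p_x + p_y)·x = 2·M.
Demand: x*(p_x,p_y,M) = 2·M/(2·p_x + p_y), y* = M/(2·p_x + p_y).
Here 2·7.5 + 11.2 = 26.2, giving y* = 2.0611.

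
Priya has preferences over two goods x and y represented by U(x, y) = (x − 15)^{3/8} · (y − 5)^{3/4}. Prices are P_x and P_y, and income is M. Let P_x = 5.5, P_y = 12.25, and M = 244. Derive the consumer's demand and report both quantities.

x* = 21.0758, y* = 10.4558

Let x' = x−15, y' = y−5. MRS = (1/2)·y'/x' = P_x/P_y.
After buying the subsistence bundle (15, 5), a share 1/3 of the remaining income goes to x: x* = 15 + 1/3·(M − 15P_x − 5P_y)/P_x.
Discretionary income = 244 − 15·5.5 − 5·12.25 = 100.25; x* = 15 + 1/3·100.25/5.5 = 21.0758; y* = 5 + 2/3·100.25/12.25 = 10.4558.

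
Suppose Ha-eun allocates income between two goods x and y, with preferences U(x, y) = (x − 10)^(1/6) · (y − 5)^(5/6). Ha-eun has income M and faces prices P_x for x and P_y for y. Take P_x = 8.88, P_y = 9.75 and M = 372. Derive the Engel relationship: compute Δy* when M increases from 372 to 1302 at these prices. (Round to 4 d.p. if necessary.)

MRS = (1/5)·(y−5)/(x−10). Tangency with P_x/P_y gives y−5 = 5·(P_x/P_y)·(x−10).
Substituting into the budget: x* = 10 + 1/6·(M − 10·P_x − 5·P_y)/P_x, and y* = 5 + 5/6·(…)/P_y.
Discretionary income = 372 − 10·8.88 − 5·9.75 = 234.45; y* = 5 + 5/6·234.45/9.75 = 25.0385.
At M' = 1302: y* = 104.5256. Change: 104.5256 − 25.0385 = 79.4872.

Δy* = 79.4872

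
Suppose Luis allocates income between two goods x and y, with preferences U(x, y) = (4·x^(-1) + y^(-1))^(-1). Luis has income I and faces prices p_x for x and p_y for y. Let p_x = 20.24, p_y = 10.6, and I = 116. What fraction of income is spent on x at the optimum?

MU_x ∝ 4·x^(-2), MU_y ∝ y^(-2), so MRS = 4·(y/x)^(2) = p_x/p_y.
Solve for the ratio: y/x = [(1/4)·p_x/p_y]^(0.5).
Substitute y = (y/x)·x into the budget: x* = I/(p_x + p_y·(y/x)).
Numerically y/x = 0.690911, so x* = 116/(20.24 + 10.6·0.690911) = 4.2084 and y* = 0.690911·4.2084 = 2.9077.
Expenditure on x: 20.24·4.2084 = 85.1788; share = 0.7343.

share on x = 0.7343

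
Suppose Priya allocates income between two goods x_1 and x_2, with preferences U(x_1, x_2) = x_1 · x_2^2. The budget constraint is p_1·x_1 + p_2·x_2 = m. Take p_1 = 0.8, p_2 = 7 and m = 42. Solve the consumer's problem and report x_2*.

x_2* = 4

Demand: x_1*(p_1,p_2,m) = 1/3·m/p_1 and x_2* = 2/3·m/p_2.
At p_1=0.8, p_2=7, m=42: x_2* = 2/3·42/7 = 4.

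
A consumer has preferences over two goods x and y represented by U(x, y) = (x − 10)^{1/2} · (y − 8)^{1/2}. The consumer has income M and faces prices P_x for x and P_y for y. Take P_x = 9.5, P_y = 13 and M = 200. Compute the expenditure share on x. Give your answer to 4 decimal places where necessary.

Let x' = x−10, y' = y−8. MRS = y'/x' = P_x/P_y.
After buying the subsistence bundle (10, 8), a share 0.5 of the remaining income goes to x: x* = 10 + 0.5·(M − 10P_x − 8P_y)/P_x.
Discretionary income = 200 − 10·9.5 − 8·13 = 1; x* = 10 + 0.5·1/9.5 = 10.0526; y* = 8 + 0.5·1/13 = 8.0385.
Expenditure on x: 9.5·10.0526 = 95.5; share = 0.4775.

share on x = 0.4775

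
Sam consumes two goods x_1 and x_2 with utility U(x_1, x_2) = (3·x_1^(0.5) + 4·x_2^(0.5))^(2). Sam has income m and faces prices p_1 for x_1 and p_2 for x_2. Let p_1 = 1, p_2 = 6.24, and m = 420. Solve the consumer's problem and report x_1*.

x_1* = 326.8736

MU_x_1 ∝ 3·x_1^(-0.5), MU_x_2 ∝ 4·x_2^(-0.5), so MRS = (3/4)·(x_2/x_1)^(0.5) = p_1/p_2.
Solve for the ratio: x_2/x_1 = [(4/3)·p_1/p_2]^(2).
With the ratio pinned down, the budget gives x_1* = m/(p_1 + p_2·(x_2/x_1)) and x_2* = (x_2/x_1)·x_1*.
Numerically x_2/x_1 = 0.045657, so x_1* = 420/(1 + 6.24·0.045657) = 326.8736.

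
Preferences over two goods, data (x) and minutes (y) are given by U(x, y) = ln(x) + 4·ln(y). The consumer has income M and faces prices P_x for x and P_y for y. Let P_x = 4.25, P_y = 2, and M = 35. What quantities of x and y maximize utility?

x* = 1.6471, y* = 14

The MRS is (1/4)·y/x. Set MRS = P_x/P_y.
Rearranging, P_y·y = 4·P_x·x. Substituting into the budget gives P_x·x·(1 + 4) = M.
Demand: x*(P_x,P_y,M) = 0.2·M/P_x and y* = 0.8·M/P_y.
At P_x=4.25, P_y=2, M=35: x* = 0.2·35/4.25 = 1.6471, y* = 14.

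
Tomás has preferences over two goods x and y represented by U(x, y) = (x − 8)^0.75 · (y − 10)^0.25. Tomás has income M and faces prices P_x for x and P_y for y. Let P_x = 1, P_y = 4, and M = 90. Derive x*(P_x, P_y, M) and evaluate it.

Let x' = x−8, y' = y−10. MRS = 3·y'/x' = P_x/P_y.
Substituting into the budget: x* = 8 + 0.75·(M − 8·P_x − 10·P_y)/P_x, and y* = 10 + 0.25·(…)/P_y.
Discretionary income = 90 − 8·1 − 10·4 = 42; x* = 8 + 0.75·42/1 = 39.5.

x* = 39.5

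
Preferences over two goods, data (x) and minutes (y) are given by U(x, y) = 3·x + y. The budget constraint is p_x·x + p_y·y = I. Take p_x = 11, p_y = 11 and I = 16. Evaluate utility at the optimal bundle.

V = 4.3636

Linear utility — the consumer picks whichever good has higher MU/price: 3/11 = 0.2727 vs 1/11 = 0.0909.
x gives more utility per dollar, so spend all income on x: x* = I/p_x, y* = 0.
Numerically: x* = 1.4545, y* = 0.
Utility at the optimum: U(1.4545, 0) = 4.3636.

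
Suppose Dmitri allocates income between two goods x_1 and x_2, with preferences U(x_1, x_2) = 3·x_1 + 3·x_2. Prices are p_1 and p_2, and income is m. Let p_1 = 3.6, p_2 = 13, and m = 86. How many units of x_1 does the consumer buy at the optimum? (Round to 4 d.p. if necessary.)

x_1* = 23.8889

Linear utility — the consumer picks whichever good has higher MU/price: 3/3.6 = 0.8333 vs 3/13 = 0.2308.
x_1 gives more utility per dollar, so spend all income on x_1: x_1* = m/p_1, x_2* = 0.
Numerically: x_1* = 23.8889, x_2* = 0.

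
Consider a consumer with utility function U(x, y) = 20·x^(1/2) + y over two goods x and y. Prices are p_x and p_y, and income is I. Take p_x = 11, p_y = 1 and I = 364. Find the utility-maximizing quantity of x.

Plugging in: x* = (10·1/11)² = 0.8264.

x* = 0.8264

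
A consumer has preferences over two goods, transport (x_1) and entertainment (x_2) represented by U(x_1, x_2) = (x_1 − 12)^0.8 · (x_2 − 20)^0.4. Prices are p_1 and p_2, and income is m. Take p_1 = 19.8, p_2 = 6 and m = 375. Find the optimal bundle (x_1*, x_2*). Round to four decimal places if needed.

This is Cobb-Douglas in (x_1−12, x_2−20): tangency gives 0.8·p_2·(x_2−20) = 0.4·p_1·(x_1−12).
Substituting into the budget: x_1* = 12 + 2/3·(m − 12·p_1 − 20·p_2)/p_1, and x_2* = 20 + 1/3·(…)/p_2.
Discretionary income = 375 − 12·19.8 − 20·6 = 17.4; x_1* = 12 + 2/3·17.4/19.8 = 12.5859; x_2* = 20 + 1/3·17.4/6 = 20.9667.

x_1* = 12.5859, x_2* = 20.9667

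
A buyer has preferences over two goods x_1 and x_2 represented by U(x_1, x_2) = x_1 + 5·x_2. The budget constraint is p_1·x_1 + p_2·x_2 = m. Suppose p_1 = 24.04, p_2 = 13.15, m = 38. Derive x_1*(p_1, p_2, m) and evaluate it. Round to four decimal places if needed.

x_1* = 0

Linear utility — the consumer picks whichever good has higher MU/price: 1/24.04 = 0.0416 vs 5/13.15 = 0.3802.
x_2 gives more utility per dollar, so spend all income on x_2: x_2* = m/p_2, x_1* = 0.
Numerically: x_1* = 0, x_2* = 2.8897.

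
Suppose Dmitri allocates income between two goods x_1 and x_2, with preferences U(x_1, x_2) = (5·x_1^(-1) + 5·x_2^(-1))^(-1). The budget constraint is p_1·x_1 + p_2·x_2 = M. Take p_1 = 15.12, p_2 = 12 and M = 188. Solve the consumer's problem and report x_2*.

x_2* = 7.3812

Substitute x_2 = (x_2/x_1)·x_1 into the budget: x_1* = M/(p_1 + p_2·(x_2/x_1)).
Numerically x_2/x_1 = 1.122497, so x_1* = 188/(15.12 + 12·1.122497) = 6.5757 and x_2* = 1.122497·6.5757 = 7.3812.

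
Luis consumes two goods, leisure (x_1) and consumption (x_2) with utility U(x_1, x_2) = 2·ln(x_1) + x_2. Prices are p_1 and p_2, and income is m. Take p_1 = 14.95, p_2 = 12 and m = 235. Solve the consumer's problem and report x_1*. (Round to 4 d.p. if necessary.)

So x_1*(p_1,p_2) = 2·p_2/p_1, independent of income; and x_2* = (m − 2·p_2)/p_2.
At the given prices: x_1* = 2·12/14.95 = 1.6054.

x_1* = 1.6054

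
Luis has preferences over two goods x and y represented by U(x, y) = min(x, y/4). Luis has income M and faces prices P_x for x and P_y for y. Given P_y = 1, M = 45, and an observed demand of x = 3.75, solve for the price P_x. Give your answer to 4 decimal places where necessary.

With perfect complements, no substitution: consume in ratio x:y = 1:4.
Budget: P_x·x + P_y·4·x = M, so (P_x + 4·P_y)·x = M.
Demand: x*(P_x,P_y,M) = M/(P_x + 4·P_y), y* = 4·M/(P_x + 4·P_y).
Set x* = 3.75 in the demand function and solve for P_x: P_x = 8.

P_x = 8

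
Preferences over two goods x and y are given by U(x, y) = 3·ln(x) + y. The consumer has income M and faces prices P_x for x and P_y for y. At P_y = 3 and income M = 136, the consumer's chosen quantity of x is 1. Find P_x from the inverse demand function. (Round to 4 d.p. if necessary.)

Set MRS = P_x/P_y: (3/x)/1 = P_x/P_y.
So x*(P_x,P_y) = 3·P_y/P_x, independent of income; and y* = (M − 3·P_y)/P_y.
Set x* = 1 in the demand function and solve for P_x: P_x = 9.

P_x = 9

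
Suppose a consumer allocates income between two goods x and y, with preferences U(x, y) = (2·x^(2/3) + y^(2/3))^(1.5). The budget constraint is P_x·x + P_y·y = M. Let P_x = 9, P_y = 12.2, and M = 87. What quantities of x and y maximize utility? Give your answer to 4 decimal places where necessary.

x* = 9.051, y* = 0.4542

MRS = MU_x/MU_y = 2·(y/x)^(1/3). Set equal to P_x/P_y.
Solve for the ratio: y/x = [(1/2)·P_x/P_y]^(3).
With the ratio pinned down, the budget gives x* = M/(P_x + P_y·(y/x)) and y* = (y/x)·x*.
Numerically y/x = 0.050183, so x* = 87/(9 + 12.2·0.050183) = 9.051 and y* = 0.050183·9.051 = 0.4542.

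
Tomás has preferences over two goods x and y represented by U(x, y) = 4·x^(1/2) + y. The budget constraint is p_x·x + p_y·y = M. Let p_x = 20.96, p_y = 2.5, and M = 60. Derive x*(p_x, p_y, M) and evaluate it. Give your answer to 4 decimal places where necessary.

x* = 0.0569

MU_x = 2/√x, MU_y = 1. Tangency: 2/√x = p_x/p_y.
Solve: √x = 2·p_y/p_x, so x*(p_x,p_y) = (2·p_y/p_x)², and y* = (M − p_x·x*)/p_y.
Plugging in: x* = (2·2.5/20.96)² = 0.0569.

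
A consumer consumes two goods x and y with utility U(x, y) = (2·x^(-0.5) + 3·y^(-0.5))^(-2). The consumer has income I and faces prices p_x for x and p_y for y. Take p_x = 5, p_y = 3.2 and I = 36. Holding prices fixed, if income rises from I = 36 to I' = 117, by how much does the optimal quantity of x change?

Δx* = 7.6083

MRS = MU_x/MU_y = (2/3)·(y/x)^(1.5). Set equal to p_x/p_y.
Solve for the ratio: y/x = [(3/2)·p_x/p_y]^(2/3).
With the ratio pinned down, the budget gives x* = I/(p_x + p_y·(y/x)) and y* = (y/x)·x*.
Numerically y/x = 1.764443, so x* = 36/(5 + 3.2·1.764443) = 3.3815.
At I' = 117: x* = 10.9898. Change: 10.9898 − 3.3815 = 7.6083.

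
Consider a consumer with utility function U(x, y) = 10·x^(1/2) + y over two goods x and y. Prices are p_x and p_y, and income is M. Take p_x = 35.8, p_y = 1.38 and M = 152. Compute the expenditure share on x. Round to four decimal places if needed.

share on x = 0.0087

Set MRS = p_x/p_y: 5·x^(−1/2) = p_x/p_y.
Thus x* = (5·p_y/p_x)² — independent of M — with the rest of income spent on y.
Plugging in: x* = (5·1.38/35.8)² = 0.0371, y* = 109.1812.
Expenditure on x: 35.8·0.0371 = 1.3299; share = 0.0087.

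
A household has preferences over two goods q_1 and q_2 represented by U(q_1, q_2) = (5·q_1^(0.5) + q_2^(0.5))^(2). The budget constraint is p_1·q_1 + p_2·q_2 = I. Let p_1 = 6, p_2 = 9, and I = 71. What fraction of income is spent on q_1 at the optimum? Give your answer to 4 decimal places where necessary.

MU_q_1 ∝ 5·q_1^(-0.5), MU_q_2 ∝ q_2^(-0.5), so MRS = 5·(q_2/q_1)^(0.5) = p_1/p_2.
Solve for the ratio: q_2/q_1 = [(1/5)·p_1/p_2]^(2).
Substitute q_2 = (q_2/q_1)·q_1 into the budget: q_1* = I/(p_1 + p_2·(q_2/q_1)).
Numerically q_2/q_1 = 0.017778, so q_1* = 71/(6 + 9·0.017778) = 11.526 and q_2* = 0.017778·11.526 = 0.2049.
Expenditure on q_1: 6·11.526 = 69.1558; share = 0.974.

share on q_1 = 0.974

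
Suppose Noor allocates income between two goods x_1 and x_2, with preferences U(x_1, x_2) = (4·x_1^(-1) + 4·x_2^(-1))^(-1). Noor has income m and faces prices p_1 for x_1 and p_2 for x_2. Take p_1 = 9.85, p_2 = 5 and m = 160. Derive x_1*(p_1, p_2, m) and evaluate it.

x_1* = 9.4855

Numerically x_2/x_1 = 1.403567, so x_1* = 160/(9.85 + 5·1.403567) = 9.4855.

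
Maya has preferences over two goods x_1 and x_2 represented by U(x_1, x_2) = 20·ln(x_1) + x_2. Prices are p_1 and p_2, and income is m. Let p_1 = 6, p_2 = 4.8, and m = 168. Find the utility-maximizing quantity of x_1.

x_1* = 16

MU_x_1 = 20/x_1, MU_x_2 = 1. Tangency: 20/x_1 = p_1/p_2.
So x_1*(p_1,p_2) = 20·p_2/p_1, independent of income; and x_2* = (m − 20·p_2)/p_2.
At the given prices: x_1* = 20·4.8/6 = 16.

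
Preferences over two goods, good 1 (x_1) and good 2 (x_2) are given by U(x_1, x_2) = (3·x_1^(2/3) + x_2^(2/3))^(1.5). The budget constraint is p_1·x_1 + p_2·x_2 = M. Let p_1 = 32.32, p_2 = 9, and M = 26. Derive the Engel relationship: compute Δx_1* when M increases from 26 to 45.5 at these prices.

MRS = MU_x_1/MU_x_2 = 3·(x_2/x_1)^(1/3). Set equal to p_1/p_2.
Solve for the ratio: x_2/x_1 = [(1/3)·p_1/p_2]^(3).
With the ratio pinned down, the budget gives x_1* = M/(p_1 + p_2·(x_2/x_1)) and x_2* = (x_2/x_1)·x_1*.
Numerically x_2/x_1 = 1.715232, so x_1* = 26/(32.32 + 9·1.715232) = 0.5444.
At M' = 45.5: x_1* = 0.9527. Change: 0.9527 − 0.5444 = 0.4083.

Δx_1* = 0.4083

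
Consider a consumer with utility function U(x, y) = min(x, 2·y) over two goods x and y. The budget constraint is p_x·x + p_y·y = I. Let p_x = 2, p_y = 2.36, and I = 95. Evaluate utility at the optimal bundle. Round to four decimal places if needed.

Leontief preferences: the optimum is at the kink where x/2 = y/1, i.e. y = (1/2)·x.
Budget: p_x·x + p_y·(1/2)·x = I, so (2·p_x + p_y)·x = 2·I.
Demand: x*(p_x,p_y,I) = 2·I/(2·p_x + p_y), y* = I/(2·p_x + p_y).
Here 2·2 + 2.36 = 6.36, giving x* = 29.8742 and y* = 14.9371.
Utility at the optimum: U(29.8742, 14.9371) = 29.8742.

V = 29.8742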